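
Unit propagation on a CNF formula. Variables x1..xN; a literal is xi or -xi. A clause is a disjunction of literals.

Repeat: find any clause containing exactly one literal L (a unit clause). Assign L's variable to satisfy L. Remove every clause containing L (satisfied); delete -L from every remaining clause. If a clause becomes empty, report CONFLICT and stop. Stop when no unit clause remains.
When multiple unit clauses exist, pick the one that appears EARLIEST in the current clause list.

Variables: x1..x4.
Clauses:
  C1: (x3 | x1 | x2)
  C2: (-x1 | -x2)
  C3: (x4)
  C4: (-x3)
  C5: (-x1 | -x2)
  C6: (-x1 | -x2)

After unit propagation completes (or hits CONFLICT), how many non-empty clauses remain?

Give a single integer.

unit clause [4] forces x4=T; simplify:
  satisfied 1 clause(s); 5 remain; assigned so far: [4]
unit clause [-3] forces x3=F; simplify:
  drop 3 from [3, 1, 2] -> [1, 2]
  satisfied 1 clause(s); 4 remain; assigned so far: [3, 4]

Answer: 4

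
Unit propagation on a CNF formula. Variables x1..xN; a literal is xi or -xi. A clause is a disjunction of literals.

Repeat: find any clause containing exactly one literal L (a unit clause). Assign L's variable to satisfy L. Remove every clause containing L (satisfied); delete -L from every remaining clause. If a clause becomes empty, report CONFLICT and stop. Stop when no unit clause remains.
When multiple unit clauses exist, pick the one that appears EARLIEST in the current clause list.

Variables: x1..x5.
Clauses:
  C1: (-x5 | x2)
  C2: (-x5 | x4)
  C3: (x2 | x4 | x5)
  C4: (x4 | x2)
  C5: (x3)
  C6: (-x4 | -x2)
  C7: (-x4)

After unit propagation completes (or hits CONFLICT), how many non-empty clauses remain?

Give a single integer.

Answer: 0

Derivation:
unit clause [3] forces x3=T; simplify:
  satisfied 1 clause(s); 6 remain; assigned so far: [3]
unit clause [-4] forces x4=F; simplify:
  drop 4 from [-5, 4] -> [-5]
  drop 4 from [2, 4, 5] -> [2, 5]
  drop 4 from [4, 2] -> [2]
  satisfied 2 clause(s); 4 remain; assigned so far: [3, 4]
unit clause [-5] forces x5=F; simplify:
  drop 5 from [2, 5] -> [2]
  satisfied 2 clause(s); 2 remain; assigned so far: [3, 4, 5]
unit clause [2] forces x2=T; simplify:
  satisfied 2 clause(s); 0 remain; assigned so far: [2, 3, 4, 5]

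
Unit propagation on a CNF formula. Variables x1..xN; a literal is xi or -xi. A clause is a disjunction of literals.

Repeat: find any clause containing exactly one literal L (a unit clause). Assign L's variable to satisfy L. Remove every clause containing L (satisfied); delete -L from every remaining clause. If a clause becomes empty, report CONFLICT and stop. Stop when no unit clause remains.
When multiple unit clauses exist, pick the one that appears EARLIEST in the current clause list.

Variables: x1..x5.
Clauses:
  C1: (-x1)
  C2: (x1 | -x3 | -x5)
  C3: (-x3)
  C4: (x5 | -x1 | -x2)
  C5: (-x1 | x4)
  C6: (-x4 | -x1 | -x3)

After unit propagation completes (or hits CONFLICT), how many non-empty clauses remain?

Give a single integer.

Answer: 0

Derivation:
unit clause [-1] forces x1=F; simplify:
  drop 1 from [1, -3, -5] -> [-3, -5]
  satisfied 4 clause(s); 2 remain; assigned so far: [1]
unit clause [-3] forces x3=F; simplify:
  satisfied 2 clause(s); 0 remain; assigned so far: [1, 3]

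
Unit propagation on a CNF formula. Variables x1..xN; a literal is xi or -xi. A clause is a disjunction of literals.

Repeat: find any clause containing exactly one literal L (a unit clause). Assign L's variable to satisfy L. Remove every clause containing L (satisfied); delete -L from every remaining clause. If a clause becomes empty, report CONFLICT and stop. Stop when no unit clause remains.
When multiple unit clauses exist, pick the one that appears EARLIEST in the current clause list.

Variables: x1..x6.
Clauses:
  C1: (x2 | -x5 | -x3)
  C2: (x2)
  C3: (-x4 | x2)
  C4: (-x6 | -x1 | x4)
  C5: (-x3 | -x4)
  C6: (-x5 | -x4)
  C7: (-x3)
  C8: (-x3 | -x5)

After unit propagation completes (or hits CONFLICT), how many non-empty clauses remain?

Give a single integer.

Answer: 2

Derivation:
unit clause [2] forces x2=T; simplify:
  satisfied 3 clause(s); 5 remain; assigned so far: [2]
unit clause [-3] forces x3=F; simplify:
  satisfied 3 clause(s); 2 remain; assigned so far: [2, 3]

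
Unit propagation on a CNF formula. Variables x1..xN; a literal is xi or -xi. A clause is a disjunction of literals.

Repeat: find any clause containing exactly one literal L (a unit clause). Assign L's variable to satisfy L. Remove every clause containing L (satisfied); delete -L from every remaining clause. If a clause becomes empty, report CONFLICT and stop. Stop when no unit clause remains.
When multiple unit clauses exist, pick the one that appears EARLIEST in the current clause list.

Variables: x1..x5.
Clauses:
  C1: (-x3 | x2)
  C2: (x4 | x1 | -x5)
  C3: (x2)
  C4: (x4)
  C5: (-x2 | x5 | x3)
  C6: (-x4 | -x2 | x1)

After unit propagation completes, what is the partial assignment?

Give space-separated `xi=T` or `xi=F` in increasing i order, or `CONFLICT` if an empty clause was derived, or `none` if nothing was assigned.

unit clause [2] forces x2=T; simplify:
  drop -2 from [-2, 5, 3] -> [5, 3]
  drop -2 from [-4, -2, 1] -> [-4, 1]
  satisfied 2 clause(s); 4 remain; assigned so far: [2]
unit clause [4] forces x4=T; simplify:
  drop -4 from [-4, 1] -> [1]
  satisfied 2 clause(s); 2 remain; assigned so far: [2, 4]
unit clause [1] forces x1=T; simplify:
  satisfied 1 clause(s); 1 remain; assigned so far: [1, 2, 4]

Answer: x1=T x2=T x4=T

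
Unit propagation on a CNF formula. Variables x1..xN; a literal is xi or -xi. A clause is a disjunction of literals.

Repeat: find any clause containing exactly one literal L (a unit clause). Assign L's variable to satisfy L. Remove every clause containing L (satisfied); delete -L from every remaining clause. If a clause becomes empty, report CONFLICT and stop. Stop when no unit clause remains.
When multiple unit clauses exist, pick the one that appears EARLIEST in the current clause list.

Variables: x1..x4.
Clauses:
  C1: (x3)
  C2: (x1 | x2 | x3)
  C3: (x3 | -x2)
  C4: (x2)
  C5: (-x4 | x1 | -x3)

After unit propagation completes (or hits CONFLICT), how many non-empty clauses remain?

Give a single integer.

unit clause [3] forces x3=T; simplify:
  drop -3 from [-4, 1, -3] -> [-4, 1]
  satisfied 3 clause(s); 2 remain; assigned so far: [3]
unit clause [2] forces x2=T; simplify:
  satisfied 1 clause(s); 1 remain; assigned so far: [2, 3]

Answer: 1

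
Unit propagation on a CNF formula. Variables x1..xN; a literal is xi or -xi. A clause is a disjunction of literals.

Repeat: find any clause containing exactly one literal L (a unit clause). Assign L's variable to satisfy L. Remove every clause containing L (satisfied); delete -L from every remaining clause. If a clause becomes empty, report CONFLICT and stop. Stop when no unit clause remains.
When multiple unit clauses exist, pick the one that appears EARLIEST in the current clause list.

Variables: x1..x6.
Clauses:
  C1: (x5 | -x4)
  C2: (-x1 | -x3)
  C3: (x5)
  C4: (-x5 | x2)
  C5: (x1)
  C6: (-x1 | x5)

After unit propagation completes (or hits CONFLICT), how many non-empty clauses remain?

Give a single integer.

unit clause [5] forces x5=T; simplify:
  drop -5 from [-5, 2] -> [2]
  satisfied 3 clause(s); 3 remain; assigned so far: [5]
unit clause [2] forces x2=T; simplify:
  satisfied 1 clause(s); 2 remain; assigned so far: [2, 5]
unit clause [1] forces x1=T; simplify:
  drop -1 from [-1, -3] -> [-3]
  satisfied 1 clause(s); 1 remain; assigned so far: [1, 2, 5]
unit clause [-3] forces x3=F; simplify:
  satisfied 1 clause(s); 0 remain; assigned so far: [1, 2, 3, 5]

Answer: 0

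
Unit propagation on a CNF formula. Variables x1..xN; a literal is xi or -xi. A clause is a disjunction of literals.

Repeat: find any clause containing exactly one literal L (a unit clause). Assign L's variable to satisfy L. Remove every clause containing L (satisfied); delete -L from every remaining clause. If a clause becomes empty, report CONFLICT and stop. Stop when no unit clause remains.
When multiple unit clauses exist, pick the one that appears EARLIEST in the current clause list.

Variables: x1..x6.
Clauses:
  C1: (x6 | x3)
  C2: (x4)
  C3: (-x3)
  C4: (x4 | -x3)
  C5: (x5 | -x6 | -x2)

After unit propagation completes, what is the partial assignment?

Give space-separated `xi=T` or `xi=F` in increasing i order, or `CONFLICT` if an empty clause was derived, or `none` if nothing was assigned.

unit clause [4] forces x4=T; simplify:
  satisfied 2 clause(s); 3 remain; assigned so far: [4]
unit clause [-3] forces x3=F; simplify:
  drop 3 from [6, 3] -> [6]
  satisfied 1 clause(s); 2 remain; assigned so far: [3, 4]
unit clause [6] forces x6=T; simplify:
  drop -6 from [5, -6, -2] -> [5, -2]
  satisfied 1 clause(s); 1 remain; assigned so far: [3, 4, 6]

Answer: x3=F x4=T x6=T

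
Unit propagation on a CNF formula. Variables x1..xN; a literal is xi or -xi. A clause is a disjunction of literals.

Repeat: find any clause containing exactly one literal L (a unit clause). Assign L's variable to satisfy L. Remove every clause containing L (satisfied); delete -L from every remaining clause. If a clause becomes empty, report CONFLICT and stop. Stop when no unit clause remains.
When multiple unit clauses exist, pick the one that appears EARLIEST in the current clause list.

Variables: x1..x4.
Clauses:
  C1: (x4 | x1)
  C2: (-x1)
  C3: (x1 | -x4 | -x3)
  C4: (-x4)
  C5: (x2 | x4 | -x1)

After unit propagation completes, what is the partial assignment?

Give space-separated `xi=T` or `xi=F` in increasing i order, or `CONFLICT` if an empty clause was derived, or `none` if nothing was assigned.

unit clause [-1] forces x1=F; simplify:
  drop 1 from [4, 1] -> [4]
  drop 1 from [1, -4, -3] -> [-4, -3]
  satisfied 2 clause(s); 3 remain; assigned so far: [1]
unit clause [4] forces x4=T; simplify:
  drop -4 from [-4, -3] -> [-3]
  drop -4 from [-4] -> [] (empty!)
  satisfied 1 clause(s); 2 remain; assigned so far: [1, 4]
CONFLICT (empty clause)

Answer: CONFLICT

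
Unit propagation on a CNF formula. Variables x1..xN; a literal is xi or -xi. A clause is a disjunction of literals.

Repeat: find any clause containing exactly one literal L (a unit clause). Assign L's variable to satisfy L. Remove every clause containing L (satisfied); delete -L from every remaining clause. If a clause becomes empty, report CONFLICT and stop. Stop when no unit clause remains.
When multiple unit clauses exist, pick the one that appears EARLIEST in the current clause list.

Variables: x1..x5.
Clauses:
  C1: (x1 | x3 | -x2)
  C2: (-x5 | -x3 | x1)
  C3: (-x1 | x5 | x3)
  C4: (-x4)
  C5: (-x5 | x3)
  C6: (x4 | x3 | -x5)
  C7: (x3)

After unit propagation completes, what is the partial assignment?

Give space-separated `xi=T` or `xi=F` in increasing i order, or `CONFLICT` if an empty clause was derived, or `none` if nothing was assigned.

unit clause [-4] forces x4=F; simplify:
  drop 4 from [4, 3, -5] -> [3, -5]
  satisfied 1 clause(s); 6 remain; assigned so far: [4]
unit clause [3] forces x3=T; simplify:
  drop -3 from [-5, -3, 1] -> [-5, 1]
  satisfied 5 clause(s); 1 remain; assigned so far: [3, 4]

Answer: x3=T x4=F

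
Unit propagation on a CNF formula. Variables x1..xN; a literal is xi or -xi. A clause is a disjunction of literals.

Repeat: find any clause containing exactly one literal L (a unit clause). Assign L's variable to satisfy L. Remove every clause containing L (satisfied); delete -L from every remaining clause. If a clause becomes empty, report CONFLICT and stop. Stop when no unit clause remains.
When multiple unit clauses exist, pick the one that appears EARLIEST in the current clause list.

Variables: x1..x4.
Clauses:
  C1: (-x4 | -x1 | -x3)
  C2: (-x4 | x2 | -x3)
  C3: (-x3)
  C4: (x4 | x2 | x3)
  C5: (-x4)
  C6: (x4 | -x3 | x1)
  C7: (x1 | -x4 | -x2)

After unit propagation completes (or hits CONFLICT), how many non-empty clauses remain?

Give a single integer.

Answer: 0

Derivation:
unit clause [-3] forces x3=F; simplify:
  drop 3 from [4, 2, 3] -> [4, 2]
  satisfied 4 clause(s); 3 remain; assigned so far: [3]
unit clause [-4] forces x4=F; simplify:
  drop 4 from [4, 2] -> [2]
  satisfied 2 clause(s); 1 remain; assigned so far: [3, 4]
unit clause [2] forces x2=T; simplify:
  satisfied 1 clause(s); 0 remain; assigned so far: [2, 3, 4]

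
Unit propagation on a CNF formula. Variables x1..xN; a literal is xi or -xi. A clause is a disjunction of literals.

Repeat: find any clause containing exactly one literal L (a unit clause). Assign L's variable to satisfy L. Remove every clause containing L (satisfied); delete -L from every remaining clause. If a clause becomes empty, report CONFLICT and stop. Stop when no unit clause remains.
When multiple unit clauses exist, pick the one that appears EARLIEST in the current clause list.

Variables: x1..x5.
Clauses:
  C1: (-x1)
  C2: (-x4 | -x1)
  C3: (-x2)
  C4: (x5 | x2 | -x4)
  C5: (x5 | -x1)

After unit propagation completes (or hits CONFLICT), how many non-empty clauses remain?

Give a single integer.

Answer: 1

Derivation:
unit clause [-1] forces x1=F; simplify:
  satisfied 3 clause(s); 2 remain; assigned so far: [1]
unit clause [-2] forces x2=F; simplify:
  drop 2 from [5, 2, -4] -> [5, -4]
  satisfied 1 clause(s); 1 remain; assigned so far: [1, 2]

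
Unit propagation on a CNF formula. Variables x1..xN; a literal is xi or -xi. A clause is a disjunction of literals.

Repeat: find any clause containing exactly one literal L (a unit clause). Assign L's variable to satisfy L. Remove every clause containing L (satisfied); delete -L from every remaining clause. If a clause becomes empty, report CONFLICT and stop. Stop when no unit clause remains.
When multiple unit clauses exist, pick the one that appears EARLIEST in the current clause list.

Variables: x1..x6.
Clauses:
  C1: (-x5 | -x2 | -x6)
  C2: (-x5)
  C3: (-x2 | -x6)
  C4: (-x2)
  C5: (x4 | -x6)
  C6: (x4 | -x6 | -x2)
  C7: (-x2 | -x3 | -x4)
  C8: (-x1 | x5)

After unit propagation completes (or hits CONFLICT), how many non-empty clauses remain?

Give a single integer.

unit clause [-5] forces x5=F; simplify:
  drop 5 from [-1, 5] -> [-1]
  satisfied 2 clause(s); 6 remain; assigned so far: [5]
unit clause [-2] forces x2=F; simplify:
  satisfied 4 clause(s); 2 remain; assigned so far: [2, 5]
unit clause [-1] forces x1=F; simplify:
  satisfied 1 clause(s); 1 remain; assigned so far: [1, 2, 5]

Answer: 1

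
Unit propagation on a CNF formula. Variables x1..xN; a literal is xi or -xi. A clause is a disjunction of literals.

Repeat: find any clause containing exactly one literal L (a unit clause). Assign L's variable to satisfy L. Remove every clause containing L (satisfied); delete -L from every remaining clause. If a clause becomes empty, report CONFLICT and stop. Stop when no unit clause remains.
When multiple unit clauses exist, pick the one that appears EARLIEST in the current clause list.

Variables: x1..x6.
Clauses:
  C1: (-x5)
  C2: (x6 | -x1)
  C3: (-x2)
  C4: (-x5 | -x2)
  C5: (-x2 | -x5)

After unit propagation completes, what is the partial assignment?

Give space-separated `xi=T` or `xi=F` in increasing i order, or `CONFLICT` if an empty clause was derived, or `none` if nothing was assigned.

Answer: x2=F x5=F

Derivation:
unit clause [-5] forces x5=F; simplify:
  satisfied 3 clause(s); 2 remain; assigned so far: [5]
unit clause [-2] forces x2=F; simplify:
  satisfied 1 clause(s); 1 remain; assigned so far: [2, 5]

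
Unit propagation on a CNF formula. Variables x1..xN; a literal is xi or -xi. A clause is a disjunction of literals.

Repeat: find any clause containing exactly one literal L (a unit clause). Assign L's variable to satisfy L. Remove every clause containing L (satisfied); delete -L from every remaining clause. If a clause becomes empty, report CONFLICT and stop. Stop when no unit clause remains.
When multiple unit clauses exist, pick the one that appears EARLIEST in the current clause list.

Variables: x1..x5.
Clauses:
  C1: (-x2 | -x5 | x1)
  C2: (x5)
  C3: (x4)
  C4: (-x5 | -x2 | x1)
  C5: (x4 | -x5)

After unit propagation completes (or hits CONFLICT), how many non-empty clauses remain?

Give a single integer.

Answer: 2

Derivation:
unit clause [5] forces x5=T; simplify:
  drop -5 from [-2, -5, 1] -> [-2, 1]
  drop -5 from [-5, -2, 1] -> [-2, 1]
  drop -5 from [4, -5] -> [4]
  satisfied 1 clause(s); 4 remain; assigned so far: [5]
unit clause [4] forces x4=T; simplify:
  satisfied 2 clause(s); 2 remain; assigned so far: [4, 5]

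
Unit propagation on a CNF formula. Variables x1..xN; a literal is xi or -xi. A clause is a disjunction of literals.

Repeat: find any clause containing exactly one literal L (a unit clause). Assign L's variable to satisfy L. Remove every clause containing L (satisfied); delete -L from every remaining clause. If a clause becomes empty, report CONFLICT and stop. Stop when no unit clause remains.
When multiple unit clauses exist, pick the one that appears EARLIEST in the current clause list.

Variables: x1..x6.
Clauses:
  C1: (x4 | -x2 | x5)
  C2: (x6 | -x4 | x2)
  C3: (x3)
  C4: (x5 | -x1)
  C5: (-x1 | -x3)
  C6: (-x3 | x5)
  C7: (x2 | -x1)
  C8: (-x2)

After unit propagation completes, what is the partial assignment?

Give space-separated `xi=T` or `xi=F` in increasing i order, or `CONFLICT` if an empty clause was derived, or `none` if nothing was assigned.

unit clause [3] forces x3=T; simplify:
  drop -3 from [-1, -3] -> [-1]
  drop -3 from [-3, 5] -> [5]
  satisfied 1 clause(s); 7 remain; assigned so far: [3]
unit clause [-1] forces x1=F; simplify:
  satisfied 3 clause(s); 4 remain; assigned so far: [1, 3]
unit clause [5] forces x5=T; simplify:
  satisfied 2 clause(s); 2 remain; assigned so far: [1, 3, 5]
unit clause [-2] forces x2=F; simplify:
  drop 2 from [6, -4, 2] -> [6, -4]
  satisfied 1 clause(s); 1 remain; assigned so far: [1, 2, 3, 5]

Answer: x1=F x2=F x3=T x5=T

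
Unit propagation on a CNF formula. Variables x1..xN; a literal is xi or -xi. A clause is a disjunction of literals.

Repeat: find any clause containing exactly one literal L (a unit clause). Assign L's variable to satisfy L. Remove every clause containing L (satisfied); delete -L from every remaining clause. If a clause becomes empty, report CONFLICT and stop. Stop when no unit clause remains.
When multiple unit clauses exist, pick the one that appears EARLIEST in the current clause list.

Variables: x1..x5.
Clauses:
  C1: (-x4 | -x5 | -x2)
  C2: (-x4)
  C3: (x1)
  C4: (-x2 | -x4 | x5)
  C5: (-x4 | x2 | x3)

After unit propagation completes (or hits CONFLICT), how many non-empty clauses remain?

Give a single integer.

Answer: 0

Derivation:
unit clause [-4] forces x4=F; simplify:
  satisfied 4 clause(s); 1 remain; assigned so far: [4]
unit clause [1] forces x1=T; simplify:
  satisfied 1 clause(s); 0 remain; assigned so far: [1, 4]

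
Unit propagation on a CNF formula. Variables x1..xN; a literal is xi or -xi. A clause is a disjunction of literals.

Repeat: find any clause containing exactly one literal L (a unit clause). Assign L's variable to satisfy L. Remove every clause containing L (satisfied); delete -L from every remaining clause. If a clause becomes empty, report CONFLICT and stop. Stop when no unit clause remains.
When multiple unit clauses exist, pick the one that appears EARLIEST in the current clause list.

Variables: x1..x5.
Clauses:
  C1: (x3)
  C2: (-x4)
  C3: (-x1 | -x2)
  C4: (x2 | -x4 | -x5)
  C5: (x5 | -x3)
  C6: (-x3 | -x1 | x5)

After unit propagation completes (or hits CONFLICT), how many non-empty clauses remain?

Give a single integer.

unit clause [3] forces x3=T; simplify:
  drop -3 from [5, -3] -> [5]
  drop -3 from [-3, -1, 5] -> [-1, 5]
  satisfied 1 clause(s); 5 remain; assigned so far: [3]
unit clause [-4] forces x4=F; simplify:
  satisfied 2 clause(s); 3 remain; assigned so far: [3, 4]
unit clause [5] forces x5=T; simplify:
  satisfied 2 clause(s); 1 remain; assigned so far: [3, 4, 5]

Answer: 1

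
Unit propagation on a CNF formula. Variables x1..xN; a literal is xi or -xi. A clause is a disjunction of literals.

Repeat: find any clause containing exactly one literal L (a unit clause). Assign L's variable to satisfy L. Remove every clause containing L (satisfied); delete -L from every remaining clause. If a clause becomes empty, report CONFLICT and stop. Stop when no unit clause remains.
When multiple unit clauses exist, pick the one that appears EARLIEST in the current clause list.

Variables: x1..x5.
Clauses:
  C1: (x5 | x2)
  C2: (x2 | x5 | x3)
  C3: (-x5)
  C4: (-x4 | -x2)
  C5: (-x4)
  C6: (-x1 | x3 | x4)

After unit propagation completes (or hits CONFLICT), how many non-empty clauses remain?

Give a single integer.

unit clause [-5] forces x5=F; simplify:
  drop 5 from [5, 2] -> [2]
  drop 5 from [2, 5, 3] -> [2, 3]
  satisfied 1 clause(s); 5 remain; assigned so far: [5]
unit clause [2] forces x2=T; simplify:
  drop -2 from [-4, -2] -> [-4]
  satisfied 2 clause(s); 3 remain; assigned so far: [2, 5]
unit clause [-4] forces x4=F; simplify:
  drop 4 from [-1, 3, 4] -> [-1, 3]
  satisfied 2 clause(s); 1 remain; assigned so far: [2, 4, 5]

Answer: 1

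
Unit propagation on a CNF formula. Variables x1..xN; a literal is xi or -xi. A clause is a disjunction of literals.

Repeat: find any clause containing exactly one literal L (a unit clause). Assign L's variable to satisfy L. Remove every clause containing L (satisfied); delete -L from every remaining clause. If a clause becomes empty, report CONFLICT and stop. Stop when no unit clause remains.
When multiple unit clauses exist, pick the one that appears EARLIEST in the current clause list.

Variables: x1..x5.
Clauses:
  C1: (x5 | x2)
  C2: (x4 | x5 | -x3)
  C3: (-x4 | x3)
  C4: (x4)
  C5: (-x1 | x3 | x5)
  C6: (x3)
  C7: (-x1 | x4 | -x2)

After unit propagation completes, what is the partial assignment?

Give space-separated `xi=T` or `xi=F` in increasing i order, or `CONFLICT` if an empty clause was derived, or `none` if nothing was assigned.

Answer: x3=T x4=T

Derivation:
unit clause [4] forces x4=T; simplify:
  drop -4 from [-4, 3] -> [3]
  satisfied 3 clause(s); 4 remain; assigned so far: [4]
unit clause [3] forces x3=T; simplify:
  satisfied 3 clause(s); 1 remain; assigned so far: [3, 4]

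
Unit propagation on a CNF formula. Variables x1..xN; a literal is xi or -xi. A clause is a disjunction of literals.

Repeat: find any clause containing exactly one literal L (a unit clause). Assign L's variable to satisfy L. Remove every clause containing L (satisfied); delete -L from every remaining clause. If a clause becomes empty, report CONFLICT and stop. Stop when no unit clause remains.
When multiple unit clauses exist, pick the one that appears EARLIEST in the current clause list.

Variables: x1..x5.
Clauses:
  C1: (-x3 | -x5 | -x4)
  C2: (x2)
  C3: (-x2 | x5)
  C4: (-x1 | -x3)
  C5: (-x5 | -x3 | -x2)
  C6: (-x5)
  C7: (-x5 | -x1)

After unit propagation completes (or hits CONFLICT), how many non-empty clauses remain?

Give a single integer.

unit clause [2] forces x2=T; simplify:
  drop -2 from [-2, 5] -> [5]
  drop -2 from [-5, -3, -2] -> [-5, -3]
  satisfied 1 clause(s); 6 remain; assigned so far: [2]
unit clause [5] forces x5=T; simplify:
  drop -5 from [-3, -5, -4] -> [-3, -4]
  drop -5 from [-5, -3] -> [-3]
  drop -5 from [-5] -> [] (empty!)
  drop -5 from [-5, -1] -> [-1]
  satisfied 1 clause(s); 5 remain; assigned so far: [2, 5]
CONFLICT (empty clause)

Answer: 4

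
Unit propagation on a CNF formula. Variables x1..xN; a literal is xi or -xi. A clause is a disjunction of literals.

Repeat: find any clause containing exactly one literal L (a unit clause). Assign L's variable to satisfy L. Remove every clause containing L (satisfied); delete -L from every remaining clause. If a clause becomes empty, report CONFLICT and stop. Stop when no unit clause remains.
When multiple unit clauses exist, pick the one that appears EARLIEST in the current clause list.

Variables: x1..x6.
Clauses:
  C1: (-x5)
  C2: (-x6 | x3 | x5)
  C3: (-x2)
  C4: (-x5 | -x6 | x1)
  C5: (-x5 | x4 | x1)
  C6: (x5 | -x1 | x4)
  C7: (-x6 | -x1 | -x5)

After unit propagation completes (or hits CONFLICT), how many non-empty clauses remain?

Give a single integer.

Answer: 2

Derivation:
unit clause [-5] forces x5=F; simplify:
  drop 5 from [-6, 3, 5] -> [-6, 3]
  drop 5 from [5, -1, 4] -> [-1, 4]
  satisfied 4 clause(s); 3 remain; assigned so far: [5]
unit clause [-2] forces x2=F; simplify:
  satisfied 1 clause(s); 2 remain; assigned so far: [2, 5]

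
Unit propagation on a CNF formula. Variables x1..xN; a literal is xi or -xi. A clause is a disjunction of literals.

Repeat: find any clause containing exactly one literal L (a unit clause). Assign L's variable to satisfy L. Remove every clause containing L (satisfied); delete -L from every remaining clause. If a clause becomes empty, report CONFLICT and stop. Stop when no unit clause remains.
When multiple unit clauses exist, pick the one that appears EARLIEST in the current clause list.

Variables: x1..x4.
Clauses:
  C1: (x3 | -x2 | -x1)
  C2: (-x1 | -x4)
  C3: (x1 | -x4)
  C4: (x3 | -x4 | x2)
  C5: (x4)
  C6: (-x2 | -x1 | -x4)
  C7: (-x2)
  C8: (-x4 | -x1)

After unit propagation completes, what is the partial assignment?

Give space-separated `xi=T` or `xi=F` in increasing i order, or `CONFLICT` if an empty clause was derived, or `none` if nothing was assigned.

unit clause [4] forces x4=T; simplify:
  drop -4 from [-1, -4] -> [-1]
  drop -4 from [1, -4] -> [1]
  drop -4 from [3, -4, 2] -> [3, 2]
  drop -4 from [-2, -1, -4] -> [-2, -1]
  drop -4 from [-4, -1] -> [-1]
  satisfied 1 clause(s); 7 remain; assigned so far: [4]
unit clause [-1] forces x1=F; simplify:
  drop 1 from [1] -> [] (empty!)
  satisfied 4 clause(s); 3 remain; assigned so far: [1, 4]
CONFLICT (empty clause)

Answer: CONFLICT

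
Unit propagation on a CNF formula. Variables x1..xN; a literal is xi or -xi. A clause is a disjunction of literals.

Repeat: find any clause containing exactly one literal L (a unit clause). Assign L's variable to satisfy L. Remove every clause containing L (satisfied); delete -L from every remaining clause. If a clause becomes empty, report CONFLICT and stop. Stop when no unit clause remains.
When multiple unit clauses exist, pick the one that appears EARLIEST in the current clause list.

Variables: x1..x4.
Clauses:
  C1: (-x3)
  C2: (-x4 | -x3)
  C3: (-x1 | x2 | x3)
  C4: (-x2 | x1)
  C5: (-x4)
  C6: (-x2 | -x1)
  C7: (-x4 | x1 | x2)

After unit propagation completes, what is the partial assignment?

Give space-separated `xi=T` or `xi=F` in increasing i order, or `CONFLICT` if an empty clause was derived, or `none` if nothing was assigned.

unit clause [-3] forces x3=F; simplify:
  drop 3 from [-1, 2, 3] -> [-1, 2]
  satisfied 2 clause(s); 5 remain; assigned so far: [3]
unit clause [-4] forces x4=F; simplify:
  satisfied 2 clause(s); 3 remain; assigned so far: [3, 4]

Answer: x3=F x4=F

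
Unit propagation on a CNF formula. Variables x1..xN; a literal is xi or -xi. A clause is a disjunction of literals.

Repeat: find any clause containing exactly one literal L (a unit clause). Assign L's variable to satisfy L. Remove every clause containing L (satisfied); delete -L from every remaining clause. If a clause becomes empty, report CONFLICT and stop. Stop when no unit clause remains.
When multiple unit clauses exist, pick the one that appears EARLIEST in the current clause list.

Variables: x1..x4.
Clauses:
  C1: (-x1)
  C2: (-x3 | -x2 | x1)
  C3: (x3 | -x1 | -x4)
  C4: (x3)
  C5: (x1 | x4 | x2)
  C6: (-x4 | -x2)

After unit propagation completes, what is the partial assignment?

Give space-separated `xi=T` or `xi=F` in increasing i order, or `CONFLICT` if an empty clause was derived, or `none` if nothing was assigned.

unit clause [-1] forces x1=F; simplify:
  drop 1 from [-3, -2, 1] -> [-3, -2]
  drop 1 from [1, 4, 2] -> [4, 2]
  satisfied 2 clause(s); 4 remain; assigned so far: [1]
unit clause [3] forces x3=T; simplify:
  drop -3 from [-3, -2] -> [-2]
  satisfied 1 clause(s); 3 remain; assigned so far: [1, 3]
unit clause [-2] forces x2=F; simplify:
  drop 2 from [4, 2] -> [4]
  satisfied 2 clause(s); 1 remain; assigned so far: [1, 2, 3]
unit clause [4] forces x4=T; simplify:
  satisfied 1 clause(s); 0 remain; assigned so far: [1, 2, 3, 4]

Answer: x1=F x2=F x3=T x4=T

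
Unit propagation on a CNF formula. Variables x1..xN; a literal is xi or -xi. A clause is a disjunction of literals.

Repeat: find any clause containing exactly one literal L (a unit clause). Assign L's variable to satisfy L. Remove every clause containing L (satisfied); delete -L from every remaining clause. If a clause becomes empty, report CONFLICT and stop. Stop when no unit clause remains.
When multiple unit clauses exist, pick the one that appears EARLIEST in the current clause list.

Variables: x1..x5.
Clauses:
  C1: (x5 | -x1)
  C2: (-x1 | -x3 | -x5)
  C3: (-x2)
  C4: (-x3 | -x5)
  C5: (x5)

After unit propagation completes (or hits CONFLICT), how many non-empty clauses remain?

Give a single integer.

Answer: 0

Derivation:
unit clause [-2] forces x2=F; simplify:
  satisfied 1 clause(s); 4 remain; assigned so far: [2]
unit clause [5] forces x5=T; simplify:
  drop -5 from [-1, -3, -5] -> [-1, -3]
  drop -5 from [-3, -5] -> [-3]
  satisfied 2 clause(s); 2 remain; assigned so far: [2, 5]
unit clause [-3] forces x3=F; simplify:
  satisfied 2 clause(s); 0 remain; assigned so far: [2, 3, 5]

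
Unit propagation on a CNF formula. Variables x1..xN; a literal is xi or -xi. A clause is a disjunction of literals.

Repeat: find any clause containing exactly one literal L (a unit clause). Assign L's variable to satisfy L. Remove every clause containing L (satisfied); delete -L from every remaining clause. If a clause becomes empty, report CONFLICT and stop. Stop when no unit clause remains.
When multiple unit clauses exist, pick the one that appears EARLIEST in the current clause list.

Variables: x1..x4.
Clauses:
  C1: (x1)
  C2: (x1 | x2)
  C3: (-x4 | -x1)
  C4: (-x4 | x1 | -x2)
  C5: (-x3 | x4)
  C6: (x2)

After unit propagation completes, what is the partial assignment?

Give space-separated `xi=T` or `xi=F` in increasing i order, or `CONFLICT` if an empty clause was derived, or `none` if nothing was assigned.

unit clause [1] forces x1=T; simplify:
  drop -1 from [-4, -1] -> [-4]
  satisfied 3 clause(s); 3 remain; assigned so far: [1]
unit clause [-4] forces x4=F; simplify:
  drop 4 from [-3, 4] -> [-3]
  satisfied 1 clause(s); 2 remain; assigned so far: [1, 4]
unit clause [-3] forces x3=F; simplify:
  satisfied 1 clause(s); 1 remain; assigned so far: [1, 3, 4]
unit clause [2] forces x2=T; simplify:
  satisfied 1 clause(s); 0 remain; assigned so far: [1, 2, 3, 4]

Answer: x1=T x2=T x3=F x4=F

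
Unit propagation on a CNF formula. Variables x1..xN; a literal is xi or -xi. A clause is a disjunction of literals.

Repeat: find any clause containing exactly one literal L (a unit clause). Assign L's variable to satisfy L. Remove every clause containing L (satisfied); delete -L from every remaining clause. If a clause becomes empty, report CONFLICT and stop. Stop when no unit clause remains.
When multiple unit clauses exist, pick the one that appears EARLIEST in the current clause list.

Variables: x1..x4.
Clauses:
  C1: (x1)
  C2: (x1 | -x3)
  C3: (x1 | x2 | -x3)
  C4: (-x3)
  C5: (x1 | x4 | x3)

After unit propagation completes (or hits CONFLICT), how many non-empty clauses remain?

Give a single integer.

Answer: 0

Derivation:
unit clause [1] forces x1=T; simplify:
  satisfied 4 clause(s); 1 remain; assigned so far: [1]
unit clause [-3] forces x3=F; simplify:
  satisfied 1 clause(s); 0 remain; assigned so far: [1, 3]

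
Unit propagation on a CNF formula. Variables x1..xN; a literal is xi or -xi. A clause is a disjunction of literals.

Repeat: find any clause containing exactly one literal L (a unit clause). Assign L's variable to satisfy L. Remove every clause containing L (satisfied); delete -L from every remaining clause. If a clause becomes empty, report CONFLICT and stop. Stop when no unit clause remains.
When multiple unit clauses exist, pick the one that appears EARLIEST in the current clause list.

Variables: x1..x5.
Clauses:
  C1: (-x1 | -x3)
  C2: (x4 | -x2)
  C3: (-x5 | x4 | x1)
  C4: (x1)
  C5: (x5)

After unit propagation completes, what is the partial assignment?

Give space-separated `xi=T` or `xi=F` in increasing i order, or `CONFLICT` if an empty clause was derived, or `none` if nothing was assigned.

Answer: x1=T x3=F x5=T

Derivation:
unit clause [1] forces x1=T; simplify:
  drop -1 from [-1, -3] -> [-3]
  satisfied 2 clause(s); 3 remain; assigned so far: [1]
unit clause [-3] forces x3=F; simplify:
  satisfied 1 clause(s); 2 remain; assigned so far: [1, 3]
unit clause [5] forces x5=T; simplify:
  satisfied 1 clause(s); 1 remain; assigned so far: [1, 3, 5]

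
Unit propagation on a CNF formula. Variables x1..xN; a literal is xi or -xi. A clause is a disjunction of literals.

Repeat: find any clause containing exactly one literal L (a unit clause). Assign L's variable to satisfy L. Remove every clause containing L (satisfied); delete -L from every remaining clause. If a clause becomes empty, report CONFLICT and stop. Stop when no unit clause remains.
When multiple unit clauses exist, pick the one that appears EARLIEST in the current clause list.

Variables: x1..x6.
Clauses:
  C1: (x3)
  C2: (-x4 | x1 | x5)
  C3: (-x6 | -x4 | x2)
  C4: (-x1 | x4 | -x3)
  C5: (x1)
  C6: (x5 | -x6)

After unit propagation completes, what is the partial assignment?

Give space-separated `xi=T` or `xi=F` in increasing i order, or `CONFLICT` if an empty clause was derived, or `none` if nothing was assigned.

unit clause [3] forces x3=T; simplify:
  drop -3 from [-1, 4, -3] -> [-1, 4]
  satisfied 1 clause(s); 5 remain; assigned so far: [3]
unit clause [1] forces x1=T; simplify:
  drop -1 from [-1, 4] -> [4]
  satisfied 2 clause(s); 3 remain; assigned so far: [1, 3]
unit clause [4] forces x4=T; simplify:
  drop -4 from [-6, -4, 2] -> [-6, 2]
  satisfied 1 clause(s); 2 remain; assigned so far: [1, 3, 4]

Answer: x1=T x3=T x4=T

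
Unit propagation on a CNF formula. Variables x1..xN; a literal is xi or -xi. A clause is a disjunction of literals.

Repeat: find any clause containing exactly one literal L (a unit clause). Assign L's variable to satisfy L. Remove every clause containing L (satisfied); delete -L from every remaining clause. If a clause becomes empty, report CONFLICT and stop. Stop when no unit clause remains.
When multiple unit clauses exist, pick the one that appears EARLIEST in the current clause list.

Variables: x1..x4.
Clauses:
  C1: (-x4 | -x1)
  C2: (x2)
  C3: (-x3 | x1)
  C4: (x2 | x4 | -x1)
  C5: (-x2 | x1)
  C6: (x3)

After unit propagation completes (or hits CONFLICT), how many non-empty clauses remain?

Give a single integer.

Answer: 0

Derivation:
unit clause [2] forces x2=T; simplify:
  drop -2 from [-2, 1] -> [1]
  satisfied 2 clause(s); 4 remain; assigned so far: [2]
unit clause [1] forces x1=T; simplify:
  drop -1 from [-4, -1] -> [-4]
  satisfied 2 clause(s); 2 remain; assigned so far: [1, 2]
unit clause [-4] forces x4=F; simplify:
  satisfied 1 clause(s); 1 remain; assigned so far: [1, 2, 4]
unit clause [3] forces x3=T; simplify:
  satisfied 1 clause(s); 0 remain; assigned so far: [1, 2, 3, 4]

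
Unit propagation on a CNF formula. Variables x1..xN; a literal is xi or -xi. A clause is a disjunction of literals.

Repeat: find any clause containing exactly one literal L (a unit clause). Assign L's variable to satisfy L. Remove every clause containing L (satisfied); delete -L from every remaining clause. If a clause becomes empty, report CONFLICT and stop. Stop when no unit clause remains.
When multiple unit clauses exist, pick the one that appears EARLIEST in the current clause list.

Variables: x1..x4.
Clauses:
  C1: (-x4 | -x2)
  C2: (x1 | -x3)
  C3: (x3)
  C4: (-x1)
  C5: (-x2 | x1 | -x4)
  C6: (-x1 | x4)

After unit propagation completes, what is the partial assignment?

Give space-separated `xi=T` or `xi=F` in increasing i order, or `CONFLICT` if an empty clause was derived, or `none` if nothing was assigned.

Answer: CONFLICT

Derivation:
unit clause [3] forces x3=T; simplify:
  drop -3 from [1, -3] -> [1]
  satisfied 1 clause(s); 5 remain; assigned so far: [3]
unit clause [1] forces x1=T; simplify:
  drop -1 from [-1] -> [] (empty!)
  drop -1 from [-1, 4] -> [4]
  satisfied 2 clause(s); 3 remain; assigned so far: [1, 3]
CONFLICT (empty clause)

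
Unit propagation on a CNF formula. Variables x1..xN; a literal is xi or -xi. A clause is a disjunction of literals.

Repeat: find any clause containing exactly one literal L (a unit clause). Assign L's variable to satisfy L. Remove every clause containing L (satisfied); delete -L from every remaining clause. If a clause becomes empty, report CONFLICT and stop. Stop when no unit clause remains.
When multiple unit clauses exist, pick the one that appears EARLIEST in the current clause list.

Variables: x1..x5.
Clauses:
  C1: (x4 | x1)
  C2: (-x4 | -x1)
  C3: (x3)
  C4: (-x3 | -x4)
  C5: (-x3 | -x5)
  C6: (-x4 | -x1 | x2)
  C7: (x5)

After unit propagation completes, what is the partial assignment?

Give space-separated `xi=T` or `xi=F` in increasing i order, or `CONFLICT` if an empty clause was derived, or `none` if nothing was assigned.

unit clause [3] forces x3=T; simplify:
  drop -3 from [-3, -4] -> [-4]
  drop -3 from [-3, -5] -> [-5]
  satisfied 1 clause(s); 6 remain; assigned so far: [3]
unit clause [-4] forces x4=F; simplify:
  drop 4 from [4, 1] -> [1]
  satisfied 3 clause(s); 3 remain; assigned so far: [3, 4]
unit clause [1] forces x1=T; simplify:
  satisfied 1 clause(s); 2 remain; assigned so far: [1, 3, 4]
unit clause [-5] forces x5=F; simplify:
  drop 5 from [5] -> [] (empty!)
  satisfied 1 clause(s); 1 remain; assigned so far: [1, 3, 4, 5]
CONFLICT (empty clause)

Answer: CONFLICT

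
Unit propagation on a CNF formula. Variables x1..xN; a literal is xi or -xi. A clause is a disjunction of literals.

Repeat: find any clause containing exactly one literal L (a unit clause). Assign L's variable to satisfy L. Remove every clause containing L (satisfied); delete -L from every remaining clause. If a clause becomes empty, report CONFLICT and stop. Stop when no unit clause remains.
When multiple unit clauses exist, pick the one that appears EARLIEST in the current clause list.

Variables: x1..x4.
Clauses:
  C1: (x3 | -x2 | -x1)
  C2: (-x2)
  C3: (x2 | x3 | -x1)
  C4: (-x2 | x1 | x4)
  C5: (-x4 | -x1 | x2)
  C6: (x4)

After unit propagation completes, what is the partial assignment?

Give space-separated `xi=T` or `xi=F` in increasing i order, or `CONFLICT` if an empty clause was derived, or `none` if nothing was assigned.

unit clause [-2] forces x2=F; simplify:
  drop 2 from [2, 3, -1] -> [3, -1]
  drop 2 from [-4, -1, 2] -> [-4, -1]
  satisfied 3 clause(s); 3 remain; assigned so far: [2]
unit clause [4] forces x4=T; simplify:
  drop -4 from [-4, -1] -> [-1]
  satisfied 1 clause(s); 2 remain; assigned so far: [2, 4]
unit clause [-1] forces x1=F; simplify:
  satisfied 2 clause(s); 0 remain; assigned so far: [1, 2, 4]

Answer: x1=F x2=F x4=T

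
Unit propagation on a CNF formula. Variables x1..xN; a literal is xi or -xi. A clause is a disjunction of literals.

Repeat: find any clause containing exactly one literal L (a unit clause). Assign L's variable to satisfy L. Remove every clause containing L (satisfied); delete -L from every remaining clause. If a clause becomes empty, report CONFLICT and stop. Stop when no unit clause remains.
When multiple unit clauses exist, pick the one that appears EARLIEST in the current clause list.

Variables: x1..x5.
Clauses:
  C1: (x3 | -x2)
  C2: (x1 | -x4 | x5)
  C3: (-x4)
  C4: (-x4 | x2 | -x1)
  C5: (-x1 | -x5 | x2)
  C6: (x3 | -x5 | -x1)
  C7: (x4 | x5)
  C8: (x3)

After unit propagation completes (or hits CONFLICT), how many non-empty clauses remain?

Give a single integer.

Answer: 1

Derivation:
unit clause [-4] forces x4=F; simplify:
  drop 4 from [4, 5] -> [5]
  satisfied 3 clause(s); 5 remain; assigned so far: [4]
unit clause [5] forces x5=T; simplify:
  drop -5 from [-1, -5, 2] -> [-1, 2]
  drop -5 from [3, -5, -1] -> [3, -1]
  satisfied 1 clause(s); 4 remain; assigned so far: [4, 5]
unit clause [3] forces x3=T; simplify:
  satisfied 3 clause(s); 1 remain; assigned so far: [3, 4, 5]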